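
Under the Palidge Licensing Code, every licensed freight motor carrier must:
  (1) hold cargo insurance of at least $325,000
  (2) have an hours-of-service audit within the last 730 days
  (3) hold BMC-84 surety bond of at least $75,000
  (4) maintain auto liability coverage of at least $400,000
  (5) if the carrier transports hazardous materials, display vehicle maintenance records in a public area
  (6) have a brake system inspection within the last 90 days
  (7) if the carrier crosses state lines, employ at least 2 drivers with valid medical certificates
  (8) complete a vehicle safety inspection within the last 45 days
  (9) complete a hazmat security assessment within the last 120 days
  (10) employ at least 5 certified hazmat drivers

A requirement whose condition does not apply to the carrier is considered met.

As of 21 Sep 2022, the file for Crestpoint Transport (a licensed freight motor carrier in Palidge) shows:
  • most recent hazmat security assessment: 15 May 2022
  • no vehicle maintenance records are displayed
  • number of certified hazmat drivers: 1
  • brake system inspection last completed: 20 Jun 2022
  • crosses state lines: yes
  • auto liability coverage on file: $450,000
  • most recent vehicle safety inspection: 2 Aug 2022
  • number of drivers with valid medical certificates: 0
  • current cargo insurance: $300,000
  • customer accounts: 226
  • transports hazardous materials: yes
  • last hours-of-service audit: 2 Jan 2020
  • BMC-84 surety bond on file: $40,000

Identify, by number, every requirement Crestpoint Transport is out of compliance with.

1. cargo insurance $300,000 < $325,000 → not met
2. hours-of-service audit 993 days ago vs limit 730 → not met
3. BMC-84 surety bond $40,000 < $75,000 → not met
4. auto liability coverage $450,000 ≥ $400,000 → met
5. condition 'transports hazardous materials' holds; vehicle maintenance records absent → not met
6. brake system inspection 93 days ago vs limit 90 → not met
7. condition 'crosses state lines' holds; drivers with valid medical certificates 0 < 2 → not met
8. vehicle safety inspection 50 days ago vs limit 45 → not met
9. hazmat security assessment 129 days ago vs limit 120 → not met
10. certified hazmat drivers 1 < 5 → not met
Not met: 1, 2, 3, 5, 6, 7, 8, 9, 10

1, 2, 3, 5, 6, 7, 8, 9, 10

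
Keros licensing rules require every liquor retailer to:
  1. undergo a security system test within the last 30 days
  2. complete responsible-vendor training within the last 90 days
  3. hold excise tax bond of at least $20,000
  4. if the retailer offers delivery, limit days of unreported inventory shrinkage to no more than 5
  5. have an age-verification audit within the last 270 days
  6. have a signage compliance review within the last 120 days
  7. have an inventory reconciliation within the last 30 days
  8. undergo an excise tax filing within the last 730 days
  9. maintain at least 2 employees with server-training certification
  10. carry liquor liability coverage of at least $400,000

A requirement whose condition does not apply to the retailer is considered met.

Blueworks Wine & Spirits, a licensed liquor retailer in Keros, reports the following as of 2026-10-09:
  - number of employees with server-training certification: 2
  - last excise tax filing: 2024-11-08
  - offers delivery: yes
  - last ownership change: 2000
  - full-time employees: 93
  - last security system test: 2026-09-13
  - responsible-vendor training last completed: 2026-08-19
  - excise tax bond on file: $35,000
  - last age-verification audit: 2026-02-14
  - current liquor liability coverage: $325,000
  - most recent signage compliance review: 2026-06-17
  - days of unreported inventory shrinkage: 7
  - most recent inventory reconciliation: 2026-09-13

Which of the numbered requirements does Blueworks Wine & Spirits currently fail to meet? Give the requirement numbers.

4, 10

1. security system test 26 days ago vs limit 30 → met
2. responsible-vendor training 51 days ago vs limit 90 → met
3. excise tax bond $35,000 ≥ $20,000 → met
4. condition 'offers delivery' holds; days of unreported inventory shrinkage 7 > 5 → not met
5. age-verification audit 237 days ago vs limit 270 → met
6. signage compliance review 114 days ago vs limit 120 → met
7. inventory reconciliation 26 days ago vs limit 30 → met
8. excise tax filing 700 days ago vs limit 730 → met
9. employees with server-training certification 2 ≥ 2 → met
10. liquor liability coverage $325,000 < $400,000 → not met
Not met: 4, 10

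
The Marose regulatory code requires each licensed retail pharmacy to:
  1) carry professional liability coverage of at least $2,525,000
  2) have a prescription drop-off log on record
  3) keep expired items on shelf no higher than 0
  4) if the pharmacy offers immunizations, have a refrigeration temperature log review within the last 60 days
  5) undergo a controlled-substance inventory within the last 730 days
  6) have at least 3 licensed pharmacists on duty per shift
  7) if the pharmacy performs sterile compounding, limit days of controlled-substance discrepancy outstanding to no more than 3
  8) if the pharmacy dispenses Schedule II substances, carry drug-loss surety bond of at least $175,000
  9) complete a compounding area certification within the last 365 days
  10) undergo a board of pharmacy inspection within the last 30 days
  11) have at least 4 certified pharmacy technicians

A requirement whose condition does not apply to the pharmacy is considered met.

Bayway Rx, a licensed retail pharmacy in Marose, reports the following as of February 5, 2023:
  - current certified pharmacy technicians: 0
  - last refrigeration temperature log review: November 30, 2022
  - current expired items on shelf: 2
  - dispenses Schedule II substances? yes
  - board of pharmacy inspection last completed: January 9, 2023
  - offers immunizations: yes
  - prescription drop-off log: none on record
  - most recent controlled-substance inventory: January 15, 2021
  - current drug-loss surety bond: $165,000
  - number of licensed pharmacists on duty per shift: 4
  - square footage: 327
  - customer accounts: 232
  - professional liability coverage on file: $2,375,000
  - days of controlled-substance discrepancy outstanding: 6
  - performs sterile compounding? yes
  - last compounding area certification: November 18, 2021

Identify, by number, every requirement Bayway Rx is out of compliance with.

1. professional liability coverage $2,375,000 < $2,525,000 → not met
2. prescription drop-off log absent → not met
3. expired items on shelf 2 > 0 → not met
4. condition 'offers immunizations' holds; refrigeration temperature log review 67 days ago vs limit 60 → not met
5. controlled-substance inventory 751 days ago vs limit 730 → not met
6. licensed pharmacists on duty per shift 4 ≥ 3 → met
7. condition 'performs sterile compounding' holds; days of controlled-substance discrepancy outstanding 6 > 3 → not met
8. condition 'dispenses Schedule II substances' holds; drug-loss surety bond $165,000 < $175,000 → not met
9. compounding area certification 444 days ago vs limit 365 → not met
10. board of pharmacy inspection 27 days ago vs limit 30 → met
11. certified pharmacy technicians 0 < 4 → not met
Not met: 1, 2, 3, 4, 5, 7, 8, 9, 11

1, 2, 3, 4, 5, 7, 8, 9, 11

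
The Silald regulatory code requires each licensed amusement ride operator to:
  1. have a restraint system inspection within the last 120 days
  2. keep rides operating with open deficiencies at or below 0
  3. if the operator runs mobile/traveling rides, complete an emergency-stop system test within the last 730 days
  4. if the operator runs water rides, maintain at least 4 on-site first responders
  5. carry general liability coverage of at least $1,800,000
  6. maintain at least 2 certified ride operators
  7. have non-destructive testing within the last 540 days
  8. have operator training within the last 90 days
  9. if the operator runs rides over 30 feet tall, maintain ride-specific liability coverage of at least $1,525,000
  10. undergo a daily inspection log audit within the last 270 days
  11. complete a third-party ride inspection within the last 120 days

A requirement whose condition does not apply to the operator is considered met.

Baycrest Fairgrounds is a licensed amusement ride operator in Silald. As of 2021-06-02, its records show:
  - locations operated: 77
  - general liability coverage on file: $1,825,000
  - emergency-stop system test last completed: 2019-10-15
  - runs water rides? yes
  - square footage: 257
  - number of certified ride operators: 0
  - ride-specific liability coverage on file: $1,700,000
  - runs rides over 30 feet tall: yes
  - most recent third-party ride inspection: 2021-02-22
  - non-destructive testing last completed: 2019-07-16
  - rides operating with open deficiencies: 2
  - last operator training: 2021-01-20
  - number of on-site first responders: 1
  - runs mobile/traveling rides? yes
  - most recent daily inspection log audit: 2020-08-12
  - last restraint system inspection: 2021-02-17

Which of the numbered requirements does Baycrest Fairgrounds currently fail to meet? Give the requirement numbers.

1. restraint system inspection 105 days ago vs limit 120 → met
2. rides operating with open deficiencies 2 > 0 → not met
3. condition 'runs mobile/traveling rides' holds; emergency-stop system test 596 days ago vs limit 730 → met
4. condition 'runs water rides' holds; on-site first responders 1 < 4 → not met
5. general liability coverage $1,825,000 ≥ $1,800,000 → met
6. certified ride operators 0 < 2 → not met
7. non-destructive testing 687 days ago vs limit 540 → not met
8. operator training 133 days ago vs limit 90 → not met
9. condition 'runs rides over 30 feet tall' holds; ride-specific liability coverage $1,700,000 ≥ $1,525,000 → met
10. daily inspection log audit 294 days ago vs limit 270 → not met
11. third-party ride inspection 100 days ago vs limit 120 → met
Not met: 2, 4, 6, 7, 8, 10

2, 4, 6, 7, 8, 10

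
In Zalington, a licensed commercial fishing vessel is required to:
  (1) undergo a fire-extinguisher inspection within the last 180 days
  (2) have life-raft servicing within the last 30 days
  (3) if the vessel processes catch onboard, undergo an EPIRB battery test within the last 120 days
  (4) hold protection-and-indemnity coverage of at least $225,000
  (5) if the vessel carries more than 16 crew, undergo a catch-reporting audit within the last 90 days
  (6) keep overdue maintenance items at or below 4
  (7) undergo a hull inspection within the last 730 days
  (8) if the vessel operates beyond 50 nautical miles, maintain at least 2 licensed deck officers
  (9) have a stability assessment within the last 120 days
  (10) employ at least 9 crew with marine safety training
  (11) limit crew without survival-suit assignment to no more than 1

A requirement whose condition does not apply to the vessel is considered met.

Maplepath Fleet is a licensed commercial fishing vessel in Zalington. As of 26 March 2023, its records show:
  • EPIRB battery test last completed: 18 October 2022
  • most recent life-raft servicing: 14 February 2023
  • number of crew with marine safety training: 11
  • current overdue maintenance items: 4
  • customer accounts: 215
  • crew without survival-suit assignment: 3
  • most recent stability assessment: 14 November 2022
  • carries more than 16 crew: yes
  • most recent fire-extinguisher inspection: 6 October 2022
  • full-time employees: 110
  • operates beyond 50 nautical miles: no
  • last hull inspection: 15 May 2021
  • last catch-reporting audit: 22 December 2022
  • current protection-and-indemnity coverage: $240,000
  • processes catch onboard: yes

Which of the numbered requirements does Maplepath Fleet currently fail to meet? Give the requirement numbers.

1. fire-extinguisher inspection 171 days ago vs limit 180 → met
2. life-raft servicing 40 days ago vs limit 30 → not met
3. condition 'processes catch onboard' holds; EPIRB battery test 159 days ago vs limit 120 → not met
4. protection-and-indemnity coverage $240,000 ≥ $225,000 → met
5. condition 'carries more than 16 crew' holds; catch-reporting audit 94 days ago vs limit 90 → not met
6. overdue maintenance items 4 ≤ 4 → met
7. hull inspection 680 days ago vs limit 730 → met
8. condition 'operates beyond 50 nautical miles' does not hold → requirement n/a → met
9. stability assessment 132 days ago vs limit 120 → not met
10. crew with marine safety training 11 ≥ 9 → met
11. crew without survival-suit assignment 3 > 1 → not met
Not met: 2, 3, 5, 9, 11

2, 3, 5, 9, 11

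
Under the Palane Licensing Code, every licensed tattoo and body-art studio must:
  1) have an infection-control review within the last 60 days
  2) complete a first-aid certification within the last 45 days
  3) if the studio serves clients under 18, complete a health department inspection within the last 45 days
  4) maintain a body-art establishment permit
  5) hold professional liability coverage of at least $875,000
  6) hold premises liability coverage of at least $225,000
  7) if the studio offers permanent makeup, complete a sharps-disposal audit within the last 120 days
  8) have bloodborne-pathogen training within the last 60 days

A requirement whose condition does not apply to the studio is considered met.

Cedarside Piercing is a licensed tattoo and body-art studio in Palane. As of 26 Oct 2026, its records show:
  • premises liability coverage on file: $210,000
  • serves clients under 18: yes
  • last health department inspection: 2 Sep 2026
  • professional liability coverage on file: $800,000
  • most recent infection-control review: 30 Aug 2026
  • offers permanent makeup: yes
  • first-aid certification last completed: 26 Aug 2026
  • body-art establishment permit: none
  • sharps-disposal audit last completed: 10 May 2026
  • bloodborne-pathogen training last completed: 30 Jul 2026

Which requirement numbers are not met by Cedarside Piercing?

1. infection-control review 57 days ago vs limit 60 → met
2. first-aid certification 61 days ago vs limit 45 → not met
3. condition 'serves clients under 18' holds; health department inspection 54 days ago vs limit 45 → not met
4. body-art establishment permit absent → not met
5. professional liability coverage $800,000 < $875,000 → not met
6. premises liability coverage $210,000 < $225,000 → not met
7. condition 'offers permanent makeup' holds; sharps-disposal audit 169 days ago vs limit 120 → not met
8. bloodborne-pathogen training 88 days ago vs limit 60 → not met
Not met: 2, 3, 4, 5, 6, 7, 8

2, 3, 4, 5, 6, 7, 8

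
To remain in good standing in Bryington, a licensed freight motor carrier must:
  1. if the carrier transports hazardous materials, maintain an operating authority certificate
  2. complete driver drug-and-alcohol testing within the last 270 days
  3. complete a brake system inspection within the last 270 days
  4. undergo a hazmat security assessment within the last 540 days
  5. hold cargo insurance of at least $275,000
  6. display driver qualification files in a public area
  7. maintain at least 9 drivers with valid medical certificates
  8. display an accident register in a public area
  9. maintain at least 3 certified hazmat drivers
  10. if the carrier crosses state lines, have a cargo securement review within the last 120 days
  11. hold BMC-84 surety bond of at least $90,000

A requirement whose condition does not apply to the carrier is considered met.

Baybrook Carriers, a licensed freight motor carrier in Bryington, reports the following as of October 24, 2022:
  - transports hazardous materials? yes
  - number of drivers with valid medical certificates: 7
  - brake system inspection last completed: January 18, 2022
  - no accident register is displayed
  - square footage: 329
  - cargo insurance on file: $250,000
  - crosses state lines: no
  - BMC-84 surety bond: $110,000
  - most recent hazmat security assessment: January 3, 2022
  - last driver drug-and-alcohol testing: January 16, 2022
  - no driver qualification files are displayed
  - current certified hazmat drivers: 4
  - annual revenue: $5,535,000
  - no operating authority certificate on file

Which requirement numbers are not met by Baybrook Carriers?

1. condition 'transports hazardous materials' holds; operating authority certificate absent → not met
2. driver drug-and-alcohol testing 281 days ago vs limit 270 → not met
3. brake system inspection 279 days ago vs limit 270 → not met
4. hazmat security assessment 294 days ago vs limit 540 → met
5. cargo insurance $250,000 < $275,000 → not met
6. driver qualification files absent → not met
7. drivers with valid medical certificates 7 < 9 → not met
8. accident register absent → not met
9. certified hazmat drivers 4 ≥ 3 → met
10. condition 'crosses state lines' does not hold → requirement n/a → met
11. BMC-84 surety bond $110,000 ≥ $90,000 → met
Not met: 1, 2, 3, 5, 6, 7, 8

1, 2, 3, 5, 6, 7, 8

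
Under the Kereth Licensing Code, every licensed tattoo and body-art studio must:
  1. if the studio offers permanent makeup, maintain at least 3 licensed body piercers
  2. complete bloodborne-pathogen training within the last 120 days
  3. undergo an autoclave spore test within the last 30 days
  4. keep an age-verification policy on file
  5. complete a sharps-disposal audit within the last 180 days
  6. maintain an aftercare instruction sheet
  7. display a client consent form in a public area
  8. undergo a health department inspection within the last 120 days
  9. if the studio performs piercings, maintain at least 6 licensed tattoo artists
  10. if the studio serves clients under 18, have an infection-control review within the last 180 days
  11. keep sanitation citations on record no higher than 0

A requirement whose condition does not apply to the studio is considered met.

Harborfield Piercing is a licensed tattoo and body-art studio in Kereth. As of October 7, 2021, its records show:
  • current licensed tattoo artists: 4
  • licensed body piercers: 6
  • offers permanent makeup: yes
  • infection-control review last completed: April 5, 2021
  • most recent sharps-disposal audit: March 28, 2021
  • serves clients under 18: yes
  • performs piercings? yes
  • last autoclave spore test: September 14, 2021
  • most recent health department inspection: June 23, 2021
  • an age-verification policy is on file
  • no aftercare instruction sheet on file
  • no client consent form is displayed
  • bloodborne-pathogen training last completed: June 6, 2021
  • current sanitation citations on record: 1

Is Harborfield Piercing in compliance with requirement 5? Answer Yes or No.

No

5. sharps-disposal audit 193 days ago vs limit 180 → not met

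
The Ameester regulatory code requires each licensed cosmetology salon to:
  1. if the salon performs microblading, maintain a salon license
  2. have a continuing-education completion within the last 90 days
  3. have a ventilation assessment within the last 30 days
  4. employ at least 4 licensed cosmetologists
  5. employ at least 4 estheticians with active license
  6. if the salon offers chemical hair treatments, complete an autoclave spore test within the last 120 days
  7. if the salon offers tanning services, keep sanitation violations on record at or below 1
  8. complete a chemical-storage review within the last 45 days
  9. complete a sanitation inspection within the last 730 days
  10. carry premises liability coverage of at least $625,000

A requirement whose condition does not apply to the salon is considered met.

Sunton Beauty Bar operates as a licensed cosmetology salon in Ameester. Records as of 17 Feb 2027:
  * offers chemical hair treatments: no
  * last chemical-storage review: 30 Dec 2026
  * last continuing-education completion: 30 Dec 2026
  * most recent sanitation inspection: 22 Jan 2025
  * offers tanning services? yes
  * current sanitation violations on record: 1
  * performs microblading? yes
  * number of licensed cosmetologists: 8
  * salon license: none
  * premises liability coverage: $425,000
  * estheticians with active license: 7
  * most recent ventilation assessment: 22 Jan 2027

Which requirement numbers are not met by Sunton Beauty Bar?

1, 8, 9, 10

1. condition 'performs microblading' holds; salon license absent → not met
2. continuing-education completion 49 days ago vs limit 90 → met
3. ventilation assessment 26 days ago vs limit 30 → met
4. licensed cosmetologists 8 ≥ 4 → met
5. estheticians with active license 7 ≥ 4 → met
6. condition 'offers chemical hair treatments' does not hold → requirement n/a → met
7. condition 'offers tanning services' holds; sanitation violations on record 1 ≤ 1 → met
8. chemical-storage review 49 days ago vs limit 45 → not met
9. sanitation inspection 756 days ago vs limit 730 → not met
10. premises liability coverage $425,000 < $625,000 → not met
Not met: 1, 8, 9, 10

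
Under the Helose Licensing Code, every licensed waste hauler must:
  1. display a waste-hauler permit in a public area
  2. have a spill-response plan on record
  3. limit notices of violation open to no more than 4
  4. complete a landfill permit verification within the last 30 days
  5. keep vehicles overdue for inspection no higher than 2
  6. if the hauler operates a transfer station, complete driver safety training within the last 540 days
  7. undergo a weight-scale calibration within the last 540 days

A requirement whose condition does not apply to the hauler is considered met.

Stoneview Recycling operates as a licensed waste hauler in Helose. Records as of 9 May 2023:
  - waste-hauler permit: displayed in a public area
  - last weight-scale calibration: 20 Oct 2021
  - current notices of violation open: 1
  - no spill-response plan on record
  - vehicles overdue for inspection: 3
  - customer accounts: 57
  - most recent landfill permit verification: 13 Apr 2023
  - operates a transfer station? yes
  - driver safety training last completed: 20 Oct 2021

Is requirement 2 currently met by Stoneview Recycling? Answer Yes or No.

No

2. spill-response plan absent → not met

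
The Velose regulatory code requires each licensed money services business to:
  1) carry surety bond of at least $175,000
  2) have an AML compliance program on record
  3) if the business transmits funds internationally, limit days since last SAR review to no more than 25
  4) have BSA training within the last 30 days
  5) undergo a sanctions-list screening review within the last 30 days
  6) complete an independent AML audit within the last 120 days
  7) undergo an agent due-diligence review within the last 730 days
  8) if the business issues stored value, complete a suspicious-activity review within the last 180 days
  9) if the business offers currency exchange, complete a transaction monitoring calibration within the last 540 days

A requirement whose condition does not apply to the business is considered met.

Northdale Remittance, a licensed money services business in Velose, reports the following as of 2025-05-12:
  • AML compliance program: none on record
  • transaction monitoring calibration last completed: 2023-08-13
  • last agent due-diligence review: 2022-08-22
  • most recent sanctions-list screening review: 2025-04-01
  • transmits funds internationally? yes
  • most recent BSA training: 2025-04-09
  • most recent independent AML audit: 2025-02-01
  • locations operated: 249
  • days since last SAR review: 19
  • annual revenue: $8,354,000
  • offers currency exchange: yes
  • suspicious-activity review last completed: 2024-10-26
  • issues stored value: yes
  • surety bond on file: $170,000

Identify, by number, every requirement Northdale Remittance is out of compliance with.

1. surety bond $170,000 < $175,000 → not met
2. AML compliance program absent → not met
3. condition 'transmits funds internationally' holds; days since last SAR review 19 ≤ 25 → met
4. BSA training 33 days ago vs limit 30 → not met
5. sanctions-list screening review 41 days ago vs limit 30 → not met
6. independent AML audit 100 days ago vs limit 120 → met
7. agent due-diligence review 994 days ago vs limit 730 → not met
8. condition 'issues stored value' holds; suspicious-activity review 198 days ago vs limit 180 → not met
9. condition 'offers currency exchange' holds; transaction monitoring calibration 638 days ago vs limit 540 → not met
Not met: 1, 2, 4, 5, 7, 8, 9

1, 2, 4, 5, 7, 8, 9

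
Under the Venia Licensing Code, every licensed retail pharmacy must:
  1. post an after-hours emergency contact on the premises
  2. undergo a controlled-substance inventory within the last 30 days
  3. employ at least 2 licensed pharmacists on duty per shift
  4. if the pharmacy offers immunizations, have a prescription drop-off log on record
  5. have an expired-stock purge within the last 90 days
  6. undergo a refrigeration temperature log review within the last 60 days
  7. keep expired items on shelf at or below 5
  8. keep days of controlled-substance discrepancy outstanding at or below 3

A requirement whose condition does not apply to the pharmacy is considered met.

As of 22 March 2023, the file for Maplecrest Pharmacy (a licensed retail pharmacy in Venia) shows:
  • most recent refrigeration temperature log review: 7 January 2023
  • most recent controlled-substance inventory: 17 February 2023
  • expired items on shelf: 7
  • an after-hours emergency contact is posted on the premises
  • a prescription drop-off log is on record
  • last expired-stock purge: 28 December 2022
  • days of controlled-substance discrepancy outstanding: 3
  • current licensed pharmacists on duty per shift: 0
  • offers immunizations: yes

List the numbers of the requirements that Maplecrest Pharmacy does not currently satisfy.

2, 3, 6, 7

1. after-hours emergency contact present → met
2. controlled-substance inventory 33 days ago vs limit 30 → not met
3. licensed pharmacists on duty per shift 0 < 2 → not met
4. condition 'offers immunizations' holds; prescription drop-off log present → met
5. expired-stock purge 84 days ago vs limit 90 → met
6. refrigeration temperature log review 74 days ago vs limit 60 → not met
7. expired items on shelf 7 > 5 → not met
8. days of controlled-substance discrepancy outstanding 3 ≤ 3 → met
Not met: 2, 3, 6, 7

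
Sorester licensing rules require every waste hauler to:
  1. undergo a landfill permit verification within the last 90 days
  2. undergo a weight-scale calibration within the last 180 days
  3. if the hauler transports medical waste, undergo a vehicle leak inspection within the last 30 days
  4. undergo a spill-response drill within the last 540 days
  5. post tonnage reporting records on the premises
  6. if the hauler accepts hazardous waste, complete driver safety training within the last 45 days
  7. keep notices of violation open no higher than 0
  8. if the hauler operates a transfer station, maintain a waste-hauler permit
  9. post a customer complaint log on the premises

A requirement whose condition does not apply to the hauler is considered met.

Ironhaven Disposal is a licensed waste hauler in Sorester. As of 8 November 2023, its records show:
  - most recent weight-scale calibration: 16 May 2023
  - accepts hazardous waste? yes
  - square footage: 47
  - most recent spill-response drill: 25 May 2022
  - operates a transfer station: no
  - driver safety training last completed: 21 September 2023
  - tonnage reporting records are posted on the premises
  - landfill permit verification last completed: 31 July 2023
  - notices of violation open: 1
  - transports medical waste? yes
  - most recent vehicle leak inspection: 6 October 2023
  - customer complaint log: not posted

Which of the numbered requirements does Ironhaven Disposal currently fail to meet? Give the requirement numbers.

1. landfill permit verification 100 days ago vs limit 90 → not met
2. weight-scale calibration 176 days ago vs limit 180 → met
3. condition 'transports medical waste' holds; vehicle leak inspection 33 days ago vs limit 30 → not met
4. spill-response drill 532 days ago vs limit 540 → met
5. tonnage reporting records present → met
6. condition 'accepts hazardous waste' holds; driver safety training 48 days ago vs limit 45 → not met
7. notices of violation open 1 > 0 → not met
8. condition 'operates a transfer station' does not hold → requirement n/a → met
9. customer complaint log absent → not met
Not met: 1, 3, 6, 7, 9

1, 3, 6, 7, 9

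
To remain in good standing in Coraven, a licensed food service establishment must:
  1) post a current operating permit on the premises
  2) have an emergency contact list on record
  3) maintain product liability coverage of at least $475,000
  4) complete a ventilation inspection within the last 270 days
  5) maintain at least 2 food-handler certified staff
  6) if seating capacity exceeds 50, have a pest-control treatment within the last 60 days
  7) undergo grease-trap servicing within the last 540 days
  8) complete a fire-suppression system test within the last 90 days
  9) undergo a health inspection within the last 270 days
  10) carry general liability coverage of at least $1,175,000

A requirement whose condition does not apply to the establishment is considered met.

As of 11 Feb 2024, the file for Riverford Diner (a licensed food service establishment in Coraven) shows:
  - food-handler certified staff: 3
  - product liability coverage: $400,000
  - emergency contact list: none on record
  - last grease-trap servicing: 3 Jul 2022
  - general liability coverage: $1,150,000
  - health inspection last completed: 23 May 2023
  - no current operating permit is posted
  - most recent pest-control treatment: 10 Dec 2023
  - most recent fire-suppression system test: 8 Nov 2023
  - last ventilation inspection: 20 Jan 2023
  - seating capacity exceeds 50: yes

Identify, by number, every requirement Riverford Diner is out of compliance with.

1, 2, 3, 4, 6, 7, 8, 10

1. current operating permit absent → not met
2. emergency contact list absent → not met
3. product liability coverage $400,000 < $475,000 → not met
4. ventilation inspection 387 days ago vs limit 270 → not met
5. food-handler certified staff 3 ≥ 2 → met
6. condition 'seating capacity exceeds 50' holds; pest-control treatment 63 days ago vs limit 60 → not met
7. grease-trap servicing 588 days ago vs limit 540 → not met
8. fire-suppression system test 95 days ago vs limit 90 → not met
9. health inspection 264 days ago vs limit 270 → met
10. general liability coverage $1,150,000 < $1,175,000 → not met
Not met: 1, 2, 3, 4, 6, 7, 8, 10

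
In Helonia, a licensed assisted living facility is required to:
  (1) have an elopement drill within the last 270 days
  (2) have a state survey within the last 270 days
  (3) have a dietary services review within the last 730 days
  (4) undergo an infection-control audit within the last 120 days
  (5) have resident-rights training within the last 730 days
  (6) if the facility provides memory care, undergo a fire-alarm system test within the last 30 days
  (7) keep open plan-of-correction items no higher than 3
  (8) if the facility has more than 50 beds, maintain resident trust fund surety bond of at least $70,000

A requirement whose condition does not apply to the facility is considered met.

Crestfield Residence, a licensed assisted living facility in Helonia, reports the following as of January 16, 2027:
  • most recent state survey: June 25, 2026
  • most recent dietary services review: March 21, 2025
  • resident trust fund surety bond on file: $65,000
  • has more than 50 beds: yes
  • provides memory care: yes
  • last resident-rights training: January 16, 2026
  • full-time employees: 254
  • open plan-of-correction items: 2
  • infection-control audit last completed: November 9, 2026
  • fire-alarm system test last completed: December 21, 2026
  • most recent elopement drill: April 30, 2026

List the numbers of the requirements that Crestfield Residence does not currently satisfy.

8

1. elopement drill 261 days ago vs limit 270 → met
2. state survey 205 days ago vs limit 270 → met
3. dietary services review 666 days ago vs limit 730 → met
4. infection-control audit 68 days ago vs limit 120 → met
5. resident-rights training 365 days ago vs limit 730 → met
6. condition 'provides memory care' holds; fire-alarm system test 26 days ago vs limit 30 → met
7. open plan-of-correction items 2 ≤ 3 → met
8. condition 'has more than 50 beds' holds; resident trust fund surety bond $65,000 < $70,000 → not met
Not met: 8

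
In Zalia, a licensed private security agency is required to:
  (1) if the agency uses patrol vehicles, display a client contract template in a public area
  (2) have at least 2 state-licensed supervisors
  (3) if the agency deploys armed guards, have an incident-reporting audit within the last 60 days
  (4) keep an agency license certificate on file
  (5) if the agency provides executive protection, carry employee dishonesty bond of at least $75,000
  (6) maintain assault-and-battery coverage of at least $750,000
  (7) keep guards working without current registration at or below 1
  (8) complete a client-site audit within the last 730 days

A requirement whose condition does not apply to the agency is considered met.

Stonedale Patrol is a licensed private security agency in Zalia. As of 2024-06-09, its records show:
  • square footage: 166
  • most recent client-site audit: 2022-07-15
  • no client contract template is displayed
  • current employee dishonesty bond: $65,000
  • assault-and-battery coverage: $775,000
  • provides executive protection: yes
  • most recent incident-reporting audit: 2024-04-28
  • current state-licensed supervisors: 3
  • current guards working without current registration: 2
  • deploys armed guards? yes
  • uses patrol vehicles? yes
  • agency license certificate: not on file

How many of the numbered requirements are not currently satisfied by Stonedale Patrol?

1. condition 'uses patrol vehicles' holds; client contract template absent → not met
2. state-licensed supervisors 3 ≥ 2 → met
3. condition 'deploys armed guards' holds; incident-reporting audit 42 days ago vs limit 60 → met
4. agency license certificate absent → not met
5. condition 'provides executive protection' holds; employee dishonesty bond $65,000 < $75,000 → not met
6. assault-and-battery coverage $775,000 ≥ $750,000 → met
7. guards working without current registration 2 > 1 → not met
8. client-site audit 695 days ago vs limit 730 → met
Not met: 4 of 8

4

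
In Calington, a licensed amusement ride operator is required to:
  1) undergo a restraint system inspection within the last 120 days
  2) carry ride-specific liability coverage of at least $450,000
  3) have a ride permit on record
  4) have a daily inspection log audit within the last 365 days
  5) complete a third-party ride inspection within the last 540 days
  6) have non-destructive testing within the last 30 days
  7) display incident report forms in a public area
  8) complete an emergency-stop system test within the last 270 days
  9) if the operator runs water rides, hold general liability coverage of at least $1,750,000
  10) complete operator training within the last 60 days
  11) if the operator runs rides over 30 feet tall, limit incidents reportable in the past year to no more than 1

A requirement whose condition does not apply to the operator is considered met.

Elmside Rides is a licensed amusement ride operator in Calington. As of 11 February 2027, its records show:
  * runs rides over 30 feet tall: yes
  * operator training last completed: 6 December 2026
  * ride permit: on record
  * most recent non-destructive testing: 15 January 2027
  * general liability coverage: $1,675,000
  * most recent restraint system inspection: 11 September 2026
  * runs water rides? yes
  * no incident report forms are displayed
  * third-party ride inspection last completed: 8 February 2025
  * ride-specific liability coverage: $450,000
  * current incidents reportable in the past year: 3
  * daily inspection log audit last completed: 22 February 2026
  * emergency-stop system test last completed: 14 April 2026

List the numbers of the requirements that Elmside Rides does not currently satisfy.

1. restraint system inspection 153 days ago vs limit 120 → not met
2. ride-specific liability coverage $450,000 ≥ $450,000 → met
3. ride permit present → met
4. daily inspection log audit 354 days ago vs limit 365 → met
5. third-party ride inspection 733 days ago vs limit 540 → not met
6. non-destructive testing 27 days ago vs limit 30 → met
7. incident report forms absent → not met
8. emergency-stop system test 303 days ago vs limit 270 → not met
9. condition 'runs water rides' holds; general liability coverage $1,675,000 < $1,750,000 → not met
10. operator training 67 days ago vs limit 60 → not met
11. condition 'runs rides over 30 feet tall' holds; incidents reportable in the past year 3 > 1 → not met
Not met: 1, 5, 7, 8, 9, 10, 11

1, 5, 7, 8, 9, 10, 11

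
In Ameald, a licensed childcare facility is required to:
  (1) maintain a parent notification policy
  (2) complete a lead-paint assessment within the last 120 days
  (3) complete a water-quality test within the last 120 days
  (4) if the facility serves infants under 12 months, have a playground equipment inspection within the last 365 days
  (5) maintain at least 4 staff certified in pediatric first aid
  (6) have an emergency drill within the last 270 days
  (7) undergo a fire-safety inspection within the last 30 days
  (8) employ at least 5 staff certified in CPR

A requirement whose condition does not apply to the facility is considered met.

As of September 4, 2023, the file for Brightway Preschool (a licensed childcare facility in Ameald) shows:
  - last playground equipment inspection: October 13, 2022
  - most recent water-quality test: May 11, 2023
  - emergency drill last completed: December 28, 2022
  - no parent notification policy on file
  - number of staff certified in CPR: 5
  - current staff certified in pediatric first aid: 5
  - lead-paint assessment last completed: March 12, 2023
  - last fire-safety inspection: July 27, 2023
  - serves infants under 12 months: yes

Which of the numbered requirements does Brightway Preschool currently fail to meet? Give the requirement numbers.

1. parent notification policy absent → not met
2. lead-paint assessment 176 days ago vs limit 120 → not met
3. water-quality test 116 days ago vs limit 120 → met
4. condition 'serves infants under 12 months' holds; playground equipment inspection 326 days ago vs limit 365 → met
5. staff certified in pediatric first aid 5 ≥ 4 → met
6. emergency drill 250 days ago vs limit 270 → met
7. fire-safety inspection 39 days ago vs limit 30 → not met
8. staff certified in CPR 5 ≥ 5 → met
Not met: 1, 2, 7

1, 2, 7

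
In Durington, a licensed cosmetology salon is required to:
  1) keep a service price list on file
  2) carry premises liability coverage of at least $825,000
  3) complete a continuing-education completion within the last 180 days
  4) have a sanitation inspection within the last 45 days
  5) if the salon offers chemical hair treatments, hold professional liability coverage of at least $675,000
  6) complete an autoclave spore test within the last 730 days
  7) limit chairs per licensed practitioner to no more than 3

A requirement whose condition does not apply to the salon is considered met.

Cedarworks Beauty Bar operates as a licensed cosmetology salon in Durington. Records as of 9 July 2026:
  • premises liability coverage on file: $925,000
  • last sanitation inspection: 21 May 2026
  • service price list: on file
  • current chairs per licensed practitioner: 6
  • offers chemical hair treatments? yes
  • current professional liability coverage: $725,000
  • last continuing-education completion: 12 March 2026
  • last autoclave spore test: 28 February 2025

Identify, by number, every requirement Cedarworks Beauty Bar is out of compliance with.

4, 7

1. service price list present → met
2. premises liability coverage $925,000 ≥ $825,000 → met
3. continuing-education completion 119 days ago vs limit 180 → met
4. sanitation inspection 49 days ago vs limit 45 → not met
5. condition 'offers chemical hair treatments' holds; professional liability coverage $725,000 ≥ $675,000 → met
6. autoclave spore test 496 days ago vs limit 730 → met
7. chairs per licensed practitioner 6 > 3 → not met
Not met: 4, 7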